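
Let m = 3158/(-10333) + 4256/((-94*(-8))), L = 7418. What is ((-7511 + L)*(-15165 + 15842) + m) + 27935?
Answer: -17007811774/485651 ≈ -35021.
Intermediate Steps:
m = 2600152/485651 (m = 3158*(-1/10333) + 4256/752 = -3158/10333 + 4256*(1/752) = -3158/10333 + 266/47 = 2600152/485651 ≈ 5.3540)
((-7511 + L)*(-15165 + 15842) + m) + 27935 = ((-7511 + 7418)*(-15165 + 15842) + 2600152/485651) + 27935 = (-93*677 + 2600152/485651) + 27935 = (-62961 + 2600152/485651) + 27935 = -30574472459/485651 + 27935 = -17007811774/485651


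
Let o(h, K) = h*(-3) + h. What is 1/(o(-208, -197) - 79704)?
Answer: -1/79288 ≈ -1.2612e-5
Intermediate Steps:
o(h, K) = -2*h (o(h, K) = -3*h + h = -2*h)
1/(o(-208, -197) - 79704) = 1/(-2*(-208) - 79704) = 1/(416 - 79704) = 1/(-79288) = -1/79288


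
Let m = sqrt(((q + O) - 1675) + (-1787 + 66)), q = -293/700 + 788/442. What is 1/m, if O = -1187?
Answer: -10*I*sqrt(1096481194991)/708779053 ≈ -0.014774*I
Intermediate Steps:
q = 211047/154700 (q = -293*1/700 + 788*(1/442) = -293/700 + 394/221 = 211047/154700 ≈ 1.3642)
m = I*sqrt(1096481194991)/15470 (m = sqrt(((211047/154700 - 1187) - 1675) + (-1787 + 66)) = sqrt((-183417853/154700 - 1675) - 1721) = sqrt(-442540353/154700 - 1721) = sqrt(-708779053/154700) = I*sqrt(1096481194991)/15470 ≈ 67.688*I)
1/m = 1/(I*sqrt(1096481194991)/15470) = -10*I*sqrt(1096481194991)/708779053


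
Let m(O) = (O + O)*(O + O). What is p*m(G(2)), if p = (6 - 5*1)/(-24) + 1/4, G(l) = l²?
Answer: 40/3 ≈ 13.333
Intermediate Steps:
m(O) = 4*O² (m(O) = (2*O)*(2*O) = 4*O²)
p = 5/24 (p = (6 - 5)*(-1/24) + 1*(¼) = 1*(-1/24) + ¼ = -1/24 + ¼ = 5/24 ≈ 0.20833)
p*m(G(2)) = 5*(4*(2²)²)/24 = 5*(4*4²)/24 = 5*(4*16)/24 = (5/24)*64 = 40/3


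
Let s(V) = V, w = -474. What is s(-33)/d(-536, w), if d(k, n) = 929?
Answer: -33/929 ≈ -0.035522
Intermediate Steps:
s(-33)/d(-536, w) = -33/929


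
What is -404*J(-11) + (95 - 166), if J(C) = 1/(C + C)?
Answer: -579/11 ≈ -52.636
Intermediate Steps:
J(C) = 1/(2*C)
-404*J(-11) + (95 - 166) = -202/(-11) + (95 - 166) = -202*(-1)/11 - 71 = -404*(-1/22) - 71 = 202/11 - 71 = -579/11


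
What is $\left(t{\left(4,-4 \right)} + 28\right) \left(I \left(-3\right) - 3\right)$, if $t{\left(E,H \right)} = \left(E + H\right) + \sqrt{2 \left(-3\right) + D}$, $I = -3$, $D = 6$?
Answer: $168$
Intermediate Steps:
$t{\left(E,H \right)} = E + H$ ($t{\left(E,H \right)} = \left(E + H\right) + \sqrt{2 \left(-3\right) + 6} = \left(E + H\right) + \sqrt{-6 + 6} = \left(E + H\right) + \sqrt{0} = \left(E + H\right) + 0 = E + H$)
$\left(t{\left(4,-4 \right)} + 28\right) \left(I \left(-3\right) - 3\right) = \left(\left(4 - 4\right) + 28\right) \left(\left(-3\right) \left(-3\right) - 3\right) = \left(0 + 28\right) \left(9 - 3\right) = 28 \cdot 6 = 168$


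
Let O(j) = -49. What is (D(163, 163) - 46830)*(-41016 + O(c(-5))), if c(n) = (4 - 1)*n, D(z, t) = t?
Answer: 1916380355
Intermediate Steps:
c(n) = 3*n
(D(163, 163) - 46830)*(-41016 + O(c(-5))) = (163 - 46830)*(-41016 - 49) = -46667*(-41065) = 1916380355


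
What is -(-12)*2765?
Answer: 33180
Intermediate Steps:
-(-12)*2765 = -1*(-33180) = 33180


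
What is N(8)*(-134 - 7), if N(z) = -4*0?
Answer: 0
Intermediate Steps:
N(z) = 0
N(8)*(-134 - 7) = 0*(-134 - 7) = 0*(-141) = 0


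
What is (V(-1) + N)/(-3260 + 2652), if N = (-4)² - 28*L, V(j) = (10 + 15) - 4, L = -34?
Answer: -989/608 ≈ -1.6266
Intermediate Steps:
V(j) = 21 (V(j) = 25 - 4 = 21)
N = 968 (N = (-4)² - 28*(-34) = 16 + 952 = 968)
(V(-1) + N)/(-3260 + 2652) = (21 + 968)/(-3260 + 2652) = 989/(-608) = 989*(-1/608) = -989/608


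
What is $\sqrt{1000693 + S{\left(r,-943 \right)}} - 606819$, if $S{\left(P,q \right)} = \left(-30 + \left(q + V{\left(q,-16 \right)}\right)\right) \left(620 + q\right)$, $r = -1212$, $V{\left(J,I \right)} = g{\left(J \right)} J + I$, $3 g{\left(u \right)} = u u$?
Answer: $-606819 + \frac{\sqrt{812578272243}}{3} \approx -3.0634 \cdot 10^{5}$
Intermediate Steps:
$g{\left(u \right)} = \frac{u^{2}}{3}$ ($g{\left(u \right)} = \frac{u u}{3} = \frac{u^{2}}{3}$)
$V{\left(J,I \right)} = I + \frac{J^{3}}{3}$ ($V{\left(J,I \right)} = \frac{J^{2}}{3} J + I = \frac{J^{3}}{3} + I = I + \frac{J^{3}}{3}$)
$S{\left(P,q \right)} = \left(620 + q\right) \left(-46 + q + \frac{q^{3}}{3}\right)$ ($S{\left(P,q \right)} = \left(-30 + \left(q + \left(-16 + \frac{q^{3}}{3}\right)\right)\right) \left(620 + q\right) = \left(-30 + \left(-16 + q + \frac{q^{3}}{3}\right)\right) \left(620 + q\right) = \left(-46 + q + \frac{q^{3}}{3}\right) \left(620 + q\right) = \left(620 + q\right) \left(-46 + q + \frac{q^{3}}{3}\right)$)
$\sqrt{1000693 + S{\left(r,-943 \right)}} - 606819 = \sqrt{1000693 + \left(-28520 + \left(-943\right)^{2} + 574 \left(-943\right) + \frac{\left(-943\right)^{4}}{3} + \frac{620 \left(-943\right)^{3}}{3}\right)} - 606819 = \sqrt{1000693 + \left(-28520 + 889249 - 541282 + \frac{1}{3} \cdot 790763784001 + \frac{620}{3} \left(-838561807\right)\right)} - 606819 = \sqrt{1000693 - - \frac{270856422002}{3}} - 606819 = \sqrt{1000693 + \frac{270856422002}{3}} - 606819 = \sqrt{\frac{270859424081}{3}} - 606819 = \frac{\sqrt{812578272243}}{3} - 606819 = -606819 + \frac{\sqrt{812578272243}}{3}$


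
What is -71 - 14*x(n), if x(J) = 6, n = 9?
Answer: -155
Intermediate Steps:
-71 - 14*x(n) = -71 - 14*6 = -71 - 84 = -155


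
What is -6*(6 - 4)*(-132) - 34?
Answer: 1550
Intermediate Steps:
-6*(6 - 4)*(-132) - 34 = -6*2*(-132) - 34 = -12*(-132) - 34 = 1584 - 34 = 1550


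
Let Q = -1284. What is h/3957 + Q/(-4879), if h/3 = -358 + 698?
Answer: 3352456/6435401 ≈ 0.52094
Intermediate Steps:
h = 1020 (h = 3*(-358 + 698) = 3*340 = 1020)
h/3957 + Q/(-4879) = 1020/3957 - 1284/(-4879) = 1020*(1/3957) - 1284*(-1/4879) = 340/1319 + 1284/4879 = 3352456/6435401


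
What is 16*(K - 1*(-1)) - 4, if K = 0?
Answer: 12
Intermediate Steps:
16*(K - 1*(-1)) - 4 = 16*(0 - 1*(-1)) - 4 = 16*(0 + 1) - 4 = 16*1 - 4 = 16 - 4 = 12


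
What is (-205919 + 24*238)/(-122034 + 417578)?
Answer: -200207/295544 ≈ -0.67742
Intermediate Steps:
(-205919 + 24*238)/(-122034 + 417578) = (-205919 + 5712)/295544 = -200207*1/295544 = -200207/295544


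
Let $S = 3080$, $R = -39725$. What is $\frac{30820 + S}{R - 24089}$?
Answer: $- \frac{16950}{31907} \approx -0.53123$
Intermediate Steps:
$\frac{30820 + S}{R - 24089} = \frac{30820 + 3080}{-39725 - 24089} = \frac{33900}{-63814} = 33900 \left(- \frac{1}{63814}\right) = - \frac{16950}{31907}$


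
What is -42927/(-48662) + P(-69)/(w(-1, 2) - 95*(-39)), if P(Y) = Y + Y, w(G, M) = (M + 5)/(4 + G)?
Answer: 228644013/270609382 ≈ 0.84492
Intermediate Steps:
w(G, M) = (5 + M)/(4 + G)
P(Y) = 2*Y
-42927/(-48662) + P(-69)/(w(-1, 2) - 95*(-39)) = -42927/(-48662) + (2*(-69))/((5 + 2)/(4 - 1) - 95*(-39)) = -42927*(-1/48662) - 138/(7/3 + 3705) = 42927/48662 - 138/((1/3)*7 + 3705) = 42927/48662 - 138/(7/3 + 3705) = 42927/48662 - 138/11122/3 = 42927/48662 - 138*3/11122 = 42927/48662 - 207/5561 = 228644013/270609382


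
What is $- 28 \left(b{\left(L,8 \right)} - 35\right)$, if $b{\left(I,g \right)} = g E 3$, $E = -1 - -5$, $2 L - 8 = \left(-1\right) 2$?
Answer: $-1708$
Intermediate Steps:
$L = 3$ ($L = 4 + \frac{\left(-1\right) 2}{2} = 4 + \frac{1}{2} \left(-2\right) = 4 - 1 = 3$)
$E = 4$ ($E = -1 + 5 = 4$)
$b{\left(I,g \right)} = 12 g$ ($b{\left(I,g \right)} = g 4 \cdot 3 = 4 g 3 = 12 g$)
$- 28 \left(b{\left(L,8 \right)} - 35\right) = - 28 \left(12 \cdot 8 - 35\right) = - 28 \left(96 - 35\right) = \left(-28\right) 61 = -1708$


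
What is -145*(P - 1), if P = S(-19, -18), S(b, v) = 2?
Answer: -145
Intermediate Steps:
P = 2
-145*(P - 1) = -145*(2 - 1) = -145*1 = -145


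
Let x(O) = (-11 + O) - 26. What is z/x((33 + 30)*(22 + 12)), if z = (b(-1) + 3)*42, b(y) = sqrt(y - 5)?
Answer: 126/2105 + 42*I*sqrt(6)/2105 ≈ 0.059857 + 0.048873*I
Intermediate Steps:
b(y) = sqrt(-5 + y)
x(O) = -37 + O
z = 126 + 42*I*sqrt(6) (z = (sqrt(-5 - 1) + 3)*42 = (sqrt(-6) + 3)*42 = (I*sqrt(6) + 3)*42 = (3 + I*sqrt(6))*42 = 126 + 42*I*sqrt(6) ≈ 126.0 + 102.88*I)
z/x((33 + 30)*(22 + 12)) = (126 + 42*I*sqrt(6))/(-37 + (33 + 30)*(22 + 12)) = (126 + 42*I*sqrt(6))/(-37 + 63*34) = (126 + 42*I*sqrt(6))/(-37 + 2142) = (126 + 42*I*sqrt(6))/2105 = (126 + 42*I*sqrt(6))*(1/2105) = 126/2105 + 42*I*sqrt(6)/2105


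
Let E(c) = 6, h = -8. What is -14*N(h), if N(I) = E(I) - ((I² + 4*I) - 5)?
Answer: 294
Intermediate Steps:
N(I) = 11 - I² - 4*I (N(I) = 6 - ((I² + 4*I) - 5) = 6 - (-5 + I² + 4*I) = 6 + (5 - I² - 4*I) = 11 - I² - 4*I)
-14*N(h) = -14*(11 - 1*(-8)² - 4*(-8)) = -14*(11 - 1*64 + 32) = -14*(11 - 64 + 32) = -14*(-21) = 294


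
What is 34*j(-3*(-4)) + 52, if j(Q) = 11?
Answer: 426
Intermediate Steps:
34*j(-3*(-4)) + 52 = 34*11 + 52 = 374 + 52 = 426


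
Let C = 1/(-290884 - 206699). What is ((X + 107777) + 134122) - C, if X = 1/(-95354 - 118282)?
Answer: 8571420282197155/35433880596 ≈ 2.4190e+5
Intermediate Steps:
X = -1/213636 (X = 1/(-213636) = -1/213636 ≈ -4.6809e-6)
C = -1/497583 (C = 1/(-497583) = -1/497583 ≈ -2.0097e-6)
((X + 107777) + 134122) - C = ((-1/213636 + 107777) + 134122) - 1*(-1/497583) = (23025047171/213636 + 134122) + 1/497583 = 51678334763/213636 + 1/497583 = 8571420282197155/35433880596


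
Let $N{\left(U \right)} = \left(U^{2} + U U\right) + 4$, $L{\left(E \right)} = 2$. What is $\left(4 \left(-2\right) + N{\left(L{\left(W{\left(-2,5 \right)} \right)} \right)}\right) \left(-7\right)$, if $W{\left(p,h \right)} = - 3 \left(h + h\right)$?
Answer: $-28$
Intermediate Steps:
$W{\left(p,h \right)} = - 6 h$ ($W{\left(p,h \right)} = - 3 \cdot 2 h = - 6 h$)
$N{\left(U \right)} = 4 + 2 U^{2}$ ($N{\left(U \right)} = \left(U^{2} + U^{2}\right) + 4 = 2 U^{2} + 4 = 4 + 2 U^{2}$)
$\left(4 \left(-2\right) + N{\left(L{\left(W{\left(-2,5 \right)} \right)} \right)}\right) \left(-7\right) = \left(4 \left(-2\right) + \left(4 + 2 \cdot 2^{2}\right)\right) \left(-7\right) = \left(-8 + \left(4 + 2 \cdot 4\right)\right) \left(-7\right) = \left(-8 + \left(4 + 8\right)\right) \left(-7\right) = \left(-8 + 12\right) \left(-7\right) = 4 \left(-7\right) = -28$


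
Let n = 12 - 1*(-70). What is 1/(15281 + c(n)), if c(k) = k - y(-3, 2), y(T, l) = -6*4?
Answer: 1/15387 ≈ 6.4990e-5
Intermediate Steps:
n = 82 (n = 12 + 70 = 82)
y(T, l) = -24 (y(T, l) = -1*24 = -24)
c(k) = 24 + k (c(k) = k - 1*(-24) = k + 24 = 24 + k)
1/(15281 + c(n)) = 1/(15281 + (24 + 82)) = 1/(15281 + 106) = 1/15387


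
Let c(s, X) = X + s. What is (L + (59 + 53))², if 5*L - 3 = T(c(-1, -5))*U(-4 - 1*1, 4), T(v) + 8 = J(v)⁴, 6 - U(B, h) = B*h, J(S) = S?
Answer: 1159470601/25 ≈ 4.6379e+7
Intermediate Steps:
U(B, h) = 6 - B*h
T(v) = -8 + v⁴
L = 33491/5 (L = ⅗ + ((-8 + (-5 - 1)⁴)*(6 - 1*(-4 - 1*1)*4))/5 = ⅗ + ((-8 + (-6)⁴)*(6 - 1*(-4 - 1)*4))/5 = ⅗ + ((-8 + 1296)*(6 - 1*(-5)*4))/5 = ⅗ + (1288*(6 + 20))/5 = ⅗ + (1288*26)/5 = ⅗ + (⅕)*33488 = ⅗ + 33488/5 = 33491/5 ≈ 6698.2)
(L + (59 + 53))² = (33491/5 + (59 + 53))² = (33491/5 + 112)² = (34051/5)² = 1159470601/25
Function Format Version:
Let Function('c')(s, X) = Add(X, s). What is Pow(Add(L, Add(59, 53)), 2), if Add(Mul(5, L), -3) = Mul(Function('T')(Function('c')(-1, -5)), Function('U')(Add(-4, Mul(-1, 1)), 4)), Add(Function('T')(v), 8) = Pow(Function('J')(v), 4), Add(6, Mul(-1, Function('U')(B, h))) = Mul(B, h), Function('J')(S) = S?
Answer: Rational(1159470601, 25) ≈ 4.6379e+7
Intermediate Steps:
Function('U')(B, h) = Add(6, Mul(-1, B, h)) (Function('U')(B, h) = Add(6, Mul(-1, Mul(B, h))) = Add(6, Mul(-1, B, h)))
Function('T')(v) = Add(-8, Pow(v, 4))
L = Rational(33491, 5) (L = Add(Rational(3, 5), Mul(Rational(1, 5), Mul(Add(-8, Pow(Add(-5, -1), 4)), Add(6, Mul(-1, Add(-4, Mul(-1, 1)), 4))))) = Add(Rational(3, 5), Mul(Rational(1, 5), Mul(Add(-8, Pow(-6, 4)), Add(6, Mul(-1, Add(-4, -1), 4))))) = Add(Rational(3, 5), Mul(Rational(1, 5), Mul(Add(-8, 1296), Add(6, Mul(-1, -5, 4))))) = Add(Rational(3, 5), Mul(Rational(1, 5), Mul(1288, Add(6, 20)))) = Add(Rational(3, 5), Mul(Rational(1, 5), Mul(1288, 26))) = Add(Rational(3, 5), Mul(Rational(1, 5), 33488)) = Add(Rational(3, 5), Rational(33488, 5)) = Rational(33491, 5) ≈ 6698.2)
Pow(Add(L, Add(59, 53)), 2) = Pow(Add(Rational(33491, 5), Add(59, 53)), 2) = Pow(Add(Rational(33491, 5), 112), 2) = Pow(Rational(34051, 5), 2) = Rational(1159470601, 25)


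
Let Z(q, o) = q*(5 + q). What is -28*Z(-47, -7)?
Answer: -55272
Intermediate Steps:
-28*Z(-47, -7) = -(-1316)*(5 - 47) = -(-1316)*(-42) = -28*1974 = -55272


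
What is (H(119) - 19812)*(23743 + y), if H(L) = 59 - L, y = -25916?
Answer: 43181856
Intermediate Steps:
(H(119) - 19812)*(23743 + y) = ((59 - 1*119) - 19812)*(23743 - 25916) = ((59 - 119) - 19812)*(-2173) = (-60 - 19812)*(-2173) = -19872*(-2173) = 43181856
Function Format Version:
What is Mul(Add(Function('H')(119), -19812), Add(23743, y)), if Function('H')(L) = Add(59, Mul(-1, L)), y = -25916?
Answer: 43181856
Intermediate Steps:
Mul(Add(Function('H')(119), -19812), Add(23743, y)) = Mul(Add(Add(59, Mul(-1, 119)), -19812), Add(23743, -25916)) = Mul(Add(Add(59, -119), -19812), -2173) = Mul(Add(-60, -19812), -2173) = Mul(-19872, -2173) = 43181856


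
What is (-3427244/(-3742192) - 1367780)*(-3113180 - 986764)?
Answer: 1311595646572912194/233887 ≈ 5.6078e+12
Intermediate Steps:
(-3427244/(-3742192) - 1367780)*(-3113180 - 986764) = (-3427244*(-1/3742192) - 1367780)*(-4099944) = (856811/935548 - 1367780)*(-4099944) = -1279622986629/935548*(-4099944) = 1311595646572912194/233887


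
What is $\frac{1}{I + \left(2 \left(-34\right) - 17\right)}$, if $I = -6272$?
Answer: $- \frac{1}{6357} \approx -0.00015731$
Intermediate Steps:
$\frac{1}{I + \left(2 \left(-34\right) - 17\right)} = \frac{1}{-6272 + \left(2 \left(-34\right) - 17\right)} = \frac{1}{-6272 - 85} = \frac{1}{-6357} = - \frac{1}{6357}$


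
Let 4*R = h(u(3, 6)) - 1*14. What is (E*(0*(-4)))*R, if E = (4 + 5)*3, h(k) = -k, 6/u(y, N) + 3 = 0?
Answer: 0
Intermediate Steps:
u(y, N) = -2 (u(y, N) = 6/(-3 + 0) = 6/(-3) = 6*(-⅓) = -2)
R = -3 (R = (-1*(-2) - 1*14)/4 = (2 - 14)/4 = (¼)*(-12) = -3)
E = 27 (E = 9*3 = 27)
(E*(0*(-4)))*R = (27*(0*(-4)))*(-3) = (27*0)*(-3) = 0*(-3) = 0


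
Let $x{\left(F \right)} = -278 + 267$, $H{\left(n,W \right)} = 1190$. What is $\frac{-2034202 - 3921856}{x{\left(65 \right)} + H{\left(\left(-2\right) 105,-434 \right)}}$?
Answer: $- \frac{5956058}{1179} \approx -5051.8$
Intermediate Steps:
$x{\left(F \right)} = -11$
$\frac{-2034202 - 3921856}{x{\left(65 \right)} + H{\left(\left(-2\right) 105,-434 \right)}} = \frac{-2034202 - 3921856}{-11 + 1190} = - \frac{5956058}{1179}$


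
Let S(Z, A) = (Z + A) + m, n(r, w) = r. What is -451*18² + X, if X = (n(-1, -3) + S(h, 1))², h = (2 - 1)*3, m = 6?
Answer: -146043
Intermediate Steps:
h = 3 (h = 1*3 = 3)
S(Z, A) = 6 + A + Z (S(Z, A) = (Z + A) + 6 = (A + Z) + 6 = 6 + A + Z)
X = 81 (X = (-1 + (6 + 1 + 3))² = (-1 + 10)² = 9² = 81)
-451*18² + X = -451*18² + 81 = -451*324 + 81 = -146124 + 81 = -146043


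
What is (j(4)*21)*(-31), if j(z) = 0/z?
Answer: 0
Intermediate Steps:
j(z) = 0
(j(4)*21)*(-31) = (0*21)*(-31) = 0*(-31) = 0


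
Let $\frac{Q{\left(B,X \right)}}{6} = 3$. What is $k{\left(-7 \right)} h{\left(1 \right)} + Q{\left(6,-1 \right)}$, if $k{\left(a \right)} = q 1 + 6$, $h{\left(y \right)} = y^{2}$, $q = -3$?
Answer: $21$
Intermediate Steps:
$Q{\left(B,X \right)} = 18$ ($Q{\left(B,X \right)} = 6 \cdot 3 = 18$)
$k{\left(a \right)} = 3$ ($k{\left(a \right)} = \left(-3\right) 1 + 6 = -3 + 6 = 3$)
$k{\left(-7 \right)} h{\left(1 \right)} + Q{\left(6,-1 \right)} = 3 \cdot 1^{2} + 18 = 3 \cdot 1 + 18 = 3 + 18 = 21$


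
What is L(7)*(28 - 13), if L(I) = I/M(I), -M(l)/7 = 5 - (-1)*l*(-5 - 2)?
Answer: 15/44 ≈ 0.34091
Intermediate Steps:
M(l) = -35 + 49*l (M(l) = -7*(5 - (-1)*l*(-5 - 2)) = -7*(5 - (-1)*l*(-7)) = -7*(5 - (-1)*(-7*l)) = -7*(5 - 7*l) = -35 + 49*l)
L(I) = I/(-35 + 49*I)
L(7)*(28 - 13) = ((⅐)*7/(-5 + 7*7))*(28 - 13) = ((⅐)*7/(-5 + 49))*15 = ((⅐)*7/44)*15 = ((⅐)*7*(1/44))*15 = (1/44)*15 = 15/44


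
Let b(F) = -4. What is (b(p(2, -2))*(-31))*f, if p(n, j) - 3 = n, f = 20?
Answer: 2480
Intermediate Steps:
p(n, j) = 3 + n
(b(p(2, -2))*(-31))*f = -4*(-31)*20 = 124*20 = 2480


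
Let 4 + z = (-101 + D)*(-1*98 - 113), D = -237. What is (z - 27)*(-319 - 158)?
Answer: -34003899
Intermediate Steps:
z = 71314 (z = -4 + (-101 - 237)*(-1*98 - 113) = -4 - 338*(-98 - 113) = -4 - 338*(-211) = -4 + 71318 = 71314)
(z - 27)*(-319 - 158) = (71314 - 27)*(-319 - 158) = 71287*(-477) = -34003899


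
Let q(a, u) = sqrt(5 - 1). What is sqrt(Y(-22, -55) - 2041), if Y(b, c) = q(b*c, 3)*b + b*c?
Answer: 5*I*sqrt(35) ≈ 29.58*I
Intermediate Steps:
q(a, u) = 2 (q(a, u) = sqrt(4) = 2)
Y(b, c) = 2*b + b*c
sqrt(Y(-22, -55) - 2041) = sqrt(-22*(2 - 55) - 2041) = sqrt(-22*(-53) - 2041) = sqrt(1166 - 2041) = sqrt(-875) = 5*I*sqrt(35)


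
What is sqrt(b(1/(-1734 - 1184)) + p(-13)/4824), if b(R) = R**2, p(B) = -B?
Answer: sqrt(3708323906)/1173036 ≈ 0.051913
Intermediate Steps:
sqrt(b(1/(-1734 - 1184)) + p(-13)/4824) = sqrt((1/(-1734 - 1184))**2 - 1*(-13)/4824) = sqrt((1/(-2918))**2 + 13*(1/4824)) = sqrt((-1/2918)**2 + 13/4824) = sqrt(1/8514724 + 13/4824) = sqrt(27674059/10268757144) = sqrt(3708323906)/1173036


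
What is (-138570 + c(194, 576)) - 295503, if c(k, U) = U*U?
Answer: -102297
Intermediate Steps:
c(k, U) = U²
(-138570 + c(194, 576)) - 295503 = (-138570 + 576²) - 295503 = (-138570 + 331776) - 295503 = 193206 - 295503 = -102297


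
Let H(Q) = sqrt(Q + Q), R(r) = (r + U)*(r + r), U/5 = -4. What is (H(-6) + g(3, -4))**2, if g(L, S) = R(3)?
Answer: 10392 - 408*I*sqrt(3) ≈ 10392.0 - 706.68*I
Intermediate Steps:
U = -20 (U = 5*(-4) = -20)
R(r) = 2*r*(-20 + r) (R(r) = (r - 20)*(r + r) = (-20 + r)*(2*r) = 2*r*(-20 + r))
g(L, S) = -102 (g(L, S) = 2*3*(-20 + 3) = 2*3*(-17) = -102)
H(Q) = sqrt(2)*sqrt(Q) (H(Q) = sqrt(2*Q) = sqrt(2)*sqrt(Q))
(H(-6) + g(3, -4))**2 = (sqrt(2)*sqrt(-6) - 102)**2 = (sqrt(2)*(I*sqrt(6)) - 102)**2 = (2*I*sqrt(3) - 102)**2 = (-102 + 2*I*sqrt(3))**2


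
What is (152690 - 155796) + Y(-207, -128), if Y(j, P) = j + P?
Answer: -3441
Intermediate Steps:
Y(j, P) = P + j
(152690 - 155796) + Y(-207, -128) = (152690 - 155796) + (-128 - 207) = -3106 - 335 = -3441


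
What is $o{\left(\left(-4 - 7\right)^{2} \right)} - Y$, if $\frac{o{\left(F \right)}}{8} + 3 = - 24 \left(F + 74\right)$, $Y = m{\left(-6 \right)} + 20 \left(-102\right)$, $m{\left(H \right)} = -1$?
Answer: $-35423$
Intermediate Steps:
$Y = -2041$ ($Y = -1 + 20 \left(-102\right) = -1 - 2040 = -2041$)
$o{\left(F \right)} = -14232 - 192 F$ ($o{\left(F \right)} = -24 + 8 \left(- 24 \left(F + 74\right)\right) = -24 + 8 \left(- 24 \left(74 + F\right)\right) = -24 + 8 \left(-1776 - 24 F\right) = -24 - \left(14208 + 192 F\right) = -14232 - 192 F$)
$o{\left(\left(-4 - 7\right)^{2} \right)} - Y = \left(-14232 - 192 \left(-4 - 7\right)^{2}\right) - -2041 = \left(-14232 - 192 \left(-11\right)^{2}\right) + 2041 = \left(-14232 - 23232\right) + 2041 = -37464 + 2041 = -35423$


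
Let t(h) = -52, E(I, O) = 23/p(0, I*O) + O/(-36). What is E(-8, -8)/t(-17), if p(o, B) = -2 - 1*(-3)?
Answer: -209/468 ≈ -0.44658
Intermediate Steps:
p(o, B) = 1 (p(o, B) = -2 + 3 = 1)
E(I, O) = 23 - O/36 (E(I, O) = 23/1 + O/(-36) = 23*1 + O*(-1/36) = 23 - O/36)
E(-8, -8)/t(-17) = (23 - 1/36*(-8))/(-52) = (23 + 2/9)*(-1/52) = (209/9)*(-1/52) = -209/468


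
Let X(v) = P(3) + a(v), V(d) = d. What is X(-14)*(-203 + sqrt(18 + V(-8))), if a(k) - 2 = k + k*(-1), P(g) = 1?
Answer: -609 + 3*sqrt(10) ≈ -599.51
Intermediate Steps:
a(k) = 2 (a(k) = 2 + (k + k*(-1)) = 2 + (k - k) = 2 + 0 = 2)
X(v) = 3 (X(v) = 1 + 2 = 3)
X(-14)*(-203 + sqrt(18 + V(-8))) = 3*(-203 + sqrt(18 - 8)) = 3*(-203 + sqrt(10)) = -609 + 3*sqrt(10)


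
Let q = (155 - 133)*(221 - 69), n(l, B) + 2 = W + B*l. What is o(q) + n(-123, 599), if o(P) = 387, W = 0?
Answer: -73292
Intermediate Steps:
n(l, B) = -2 + B*l (n(l, B) = -2 + (0 + B*l) = -2 + B*l)
q = 3344 (q = 22*152 = 3344)
o(q) + n(-123, 599) = 387 + (-2 + 599*(-123)) = 387 + (-2 - 73677) = 387 - 73679 = -73292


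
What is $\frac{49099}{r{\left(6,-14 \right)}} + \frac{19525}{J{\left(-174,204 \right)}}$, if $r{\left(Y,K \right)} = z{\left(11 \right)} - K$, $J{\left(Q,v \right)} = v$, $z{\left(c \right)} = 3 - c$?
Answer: $\frac{1688891}{204} \approx 8278.9$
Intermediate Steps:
$r{\left(Y,K \right)} = -8 - K$ ($r{\left(Y,K \right)} = \left(3 - 11\right) - K = -8 - K$)
$\frac{49099}{r{\left(6,-14 \right)}} + \frac{19525}{J{\left(-174,204 \right)}} = \frac{49099}{-8 - -14} + \frac{19525}{204} = \frac{49099}{-8 + 14} + 19525 \cdot \frac{1}{204} = \frac{49099}{6} + \frac{19525}{204} = \frac{1688891}{204}$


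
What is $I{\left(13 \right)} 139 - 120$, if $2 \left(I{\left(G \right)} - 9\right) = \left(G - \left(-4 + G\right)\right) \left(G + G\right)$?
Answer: $8359$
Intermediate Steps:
$I{\left(G \right)} = 9 + 4 G$ ($I{\left(G \right)} = 9 + \frac{\left(G - \left(-4 + G\right)\right) \left(G + G\right)}{2} = 9 + \frac{4 \cdot 2 G}{2} = 9 + \frac{8 G}{2} = 9 + 4 G$)
$I{\left(13 \right)} 139 - 120 = \left(9 + 4 \cdot 13\right) 139 - 120 = \left(9 + 52\right) 139 - 120 = 61 \cdot 139 - 120 = 8479 - 120 = 8359$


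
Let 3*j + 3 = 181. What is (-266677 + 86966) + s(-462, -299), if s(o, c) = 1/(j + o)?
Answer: -217090891/1208 ≈ -1.7971e+5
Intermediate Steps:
j = 178/3 (j = -1 + (⅓)*181 = -1 + 181/3 = 178/3 ≈ 59.333)
s(o, c) = 1/(178/3 + o)
(-266677 + 86966) + s(-462, -299) = (-266677 + 86966) + 3/(178 + 3*(-462)) = -179711 + 3/(178 - 1386) = -179711 + 3/(-1208) = -179711 + 3*(-1/1208) = -179711 - 3/1208 = -217090891/1208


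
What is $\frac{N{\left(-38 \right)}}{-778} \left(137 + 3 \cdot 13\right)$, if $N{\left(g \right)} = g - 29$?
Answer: $\frac{5896}{389} \approx 15.157$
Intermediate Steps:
$N{\left(g \right)} = -29 + g$
$\frac{N{\left(-38 \right)}}{-778} \left(137 + 3 \cdot 13\right) = \frac{-29 - 38}{-778} \left(137 + 3 \cdot 13\right) = \left(-67\right) \left(- \frac{1}{778}\right) \left(137 + 39\right) = \frac{67}{778} \cdot 176 = \frac{5896}{389}$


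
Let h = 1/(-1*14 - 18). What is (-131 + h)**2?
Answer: 17581249/1024 ≈ 17169.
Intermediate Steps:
h = -1/32 (h = 1/(-14 - 18) = 1/(-32) = -1/32 ≈ -0.031250)
(-131 + h)**2 = (-131 - 1/32)**2 = (-4193/32)**2 = 17581249/1024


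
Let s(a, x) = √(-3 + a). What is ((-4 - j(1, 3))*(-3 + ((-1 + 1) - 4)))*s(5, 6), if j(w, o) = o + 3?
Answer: 70*√2 ≈ 98.995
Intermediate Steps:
j(w, o) = 3 + o
((-4 - j(1, 3))*(-3 + ((-1 + 1) - 4)))*s(5, 6) = ((-4 - (3 + 3))*(-3 + ((-1 + 1) - 4)))*√(-3 + 5) = ((-4 - 1*6)*(-3 + (0 - 4)))*√2 = ((-4 - 6)*(-3 - 4))*√2 = (-10*(-7))*√2 = 70*√2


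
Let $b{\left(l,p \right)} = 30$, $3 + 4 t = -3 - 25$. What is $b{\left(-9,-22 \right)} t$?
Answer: $- \frac{465}{2} \approx -232.5$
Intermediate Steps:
$t = - \frac{31}{4}$ ($t = - \frac{3}{4} + \frac{-3 - 25}{4} = - \frac{3}{4} + \frac{1}{4} \left(-28\right) = - \frac{3}{4} - 7 = - \frac{31}{4} \approx -7.75$)
$b{\left(-9,-22 \right)} t = 30 \left(- \frac{31}{4}\right) = - \frac{465}{2}$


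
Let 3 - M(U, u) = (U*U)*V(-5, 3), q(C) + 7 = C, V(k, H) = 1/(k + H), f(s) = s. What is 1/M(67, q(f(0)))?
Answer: 2/4495 ≈ 0.00044494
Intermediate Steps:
V(k, H) = 1/(H + k)
q(C) = -7 + C
M(U, u) = 3 + U²/2 (M(U, u) = 3 - U*U/(3 - 5) = 3 - U²/(-2) = 3 - U²*(-1)/2 = 3 - (-1)*U²/2 = 3 + U²/2)
1/M(67, q(f(0))) = 1/(3 + (½)*67²) = 1/(3 + (½)*4489) = 1/(3 + 4489/2) = 1/(4495/2) = 2/4495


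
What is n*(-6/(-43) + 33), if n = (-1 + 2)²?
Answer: 1425/43 ≈ 33.140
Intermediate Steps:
n = 1 (n = 1² = 1)
n*(-6/(-43) + 33) = 1*(-6/(-43) + 33) = 1*(-6*(-1/43) + 33) = 1*(6/43 + 33) = 1*(1425/43) = 1425/43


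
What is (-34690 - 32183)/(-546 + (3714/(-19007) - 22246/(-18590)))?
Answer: 11814457256745/96284962259 ≈ 122.70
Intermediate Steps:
(-34690 - 32183)/(-546 + (3714/(-19007) - 22246/(-18590))) = -66873/(-546 + (3714*(-1/19007) - 22246*(-1/18590))) = -66873/(-546 + (-3714/19007 + 11123/9295)) = -66873/(-546 + 176893231/176670065) = -66873/(-96284962259/176670065) = -66873*(-176670065/96284962259) = 11814457256745/96284962259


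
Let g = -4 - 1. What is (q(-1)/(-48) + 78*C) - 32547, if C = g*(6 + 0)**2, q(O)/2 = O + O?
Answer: -559043/12 ≈ -46587.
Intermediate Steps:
q(O) = 4*O (q(O) = 2*(O + O) = 2*(2*O) = 4*O)
g = -5
C = -180 (C = -5*(6 + 0)**2 = -5*6**2 = -5*36 = -180)
(q(-1)/(-48) + 78*C) - 32547 = ((4*(-1))/(-48) + 78*(-180)) - 32547 = (-4*(-1/48) - 14040) - 32547 = (1/12 - 14040) - 32547 = -168479/12 - 32547 = -559043/12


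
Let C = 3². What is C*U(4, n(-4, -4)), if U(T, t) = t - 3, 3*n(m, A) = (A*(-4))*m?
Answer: -219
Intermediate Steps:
n(m, A) = -4*A*m/3 (n(m, A) = ((A*(-4))*m)/3 = ((-4*A)*m)/3 = (-4*A*m)/3 = -4*A*m/3)
U(T, t) = -3 + t
C = 9
C*U(4, n(-4, -4)) = 9*(-3 - 4/3*(-4)*(-4)) = 9*(-3 - 64/3) = 9*(-73/3) = -219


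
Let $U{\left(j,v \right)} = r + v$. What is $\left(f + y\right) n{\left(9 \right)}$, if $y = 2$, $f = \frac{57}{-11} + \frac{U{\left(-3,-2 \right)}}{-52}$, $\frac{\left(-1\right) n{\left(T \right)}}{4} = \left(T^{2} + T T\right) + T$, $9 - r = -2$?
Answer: $\frac{328149}{143} \approx 2294.8$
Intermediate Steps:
$r = 11$ ($r = 9 - -2 = 9 + 2 = 11$)
$n{\left(T \right)} = - 8 T^{2} - 4 T$ ($n{\left(T \right)} = - 4 \left(\left(T^{2} + T T\right) + T\right) = - 4 \left(\left(T^{2} + T^{2}\right) + T\right) = - 4 \left(2 T^{2} + T\right) = - 4 \left(T + 2 T^{2}\right) = - 8 T^{2} - 4 T$)
$U{\left(j,v \right)} = 11 + v$
$f = - \frac{3063}{572}$ ($f = \frac{57}{-11} + \frac{11 - 2}{-52} = 57 \left(- \frac{1}{11}\right) + 9 \left(- \frac{1}{52}\right) = - \frac{57}{11} - \frac{9}{52} = - \frac{3063}{572} \approx -5.3549$)
$\left(f + y\right) n{\left(9 \right)} = \left(- \frac{3063}{572} + 2\right) \left(\left(-4\right) 9 \left(1 + 2 \cdot 9\right)\right) = - \frac{1919 \left(\left(-4\right) 9 \left(1 + 18\right)\right)}{572} = - \frac{1919 \left(\left(-4\right) 9 \cdot 19\right)}{572} = \left(- \frac{1919}{572}\right) \left(-684\right) = \frac{328149}{143}$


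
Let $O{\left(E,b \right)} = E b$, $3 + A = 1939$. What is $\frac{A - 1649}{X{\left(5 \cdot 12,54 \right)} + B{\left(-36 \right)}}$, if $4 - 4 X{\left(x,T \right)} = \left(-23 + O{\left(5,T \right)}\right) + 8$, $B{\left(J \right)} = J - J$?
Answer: $- \frac{1148}{251} \approx -4.5737$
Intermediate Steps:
$A = 1936$ ($A = -3 + 1939 = 1936$)
$B{\left(J \right)} = 0$
$X{\left(x,T \right)} = \frac{19}{4} - \frac{5 T}{4}$ ($X{\left(x,T \right)} = 1 - \frac{\left(-23 + 5 T\right) + 8}{4} = 1 - \frac{-15 + 5 T}{4} = 1 - \left(- \frac{15}{4} + \frac{5 T}{4}\right) = \frac{19}{4} - \frac{5 T}{4}$)
$\frac{A - 1649}{X{\left(5 \cdot 12,54 \right)} + B{\left(-36 \right)}} = \frac{1936 - 1649}{\left(\frac{19}{4} - \frac{135}{2}\right) + 0} = \frac{287}{\left(\frac{19}{4} - \frac{135}{2}\right) + 0} = \frac{287}{- \frac{251}{4} + 0} = \frac{287}{- \frac{251}{4}} = 287 \left(- \frac{4}{251}\right) = - \frac{1148}{251}$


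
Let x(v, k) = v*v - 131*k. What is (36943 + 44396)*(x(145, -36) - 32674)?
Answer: -563923287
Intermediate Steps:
x(v, k) = v**2 - 131*k
(36943 + 44396)*(x(145, -36) - 32674) = (36943 + 44396)*((145**2 - 131*(-36)) - 32674) = 81339*((21025 + 4716) - 32674) = 81339*(25741 - 32674) = 81339*(-6933) = -563923287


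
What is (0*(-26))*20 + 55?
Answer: 55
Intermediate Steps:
(0*(-26))*20 + 55 = 0*20 + 55 = 0 + 55 = 55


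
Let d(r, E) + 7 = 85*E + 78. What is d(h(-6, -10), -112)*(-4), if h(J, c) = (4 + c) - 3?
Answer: 37796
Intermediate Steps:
h(J, c) = 1 + c
d(r, E) = 71 + 85*E (d(r, E) = -7 + (85*E + 78) = -7 + (78 + 85*E) = 71 + 85*E)
d(h(-6, -10), -112)*(-4) = (71 + 85*(-112))*(-4) = (71 - 9520)*(-4) = -9449*(-4) = 37796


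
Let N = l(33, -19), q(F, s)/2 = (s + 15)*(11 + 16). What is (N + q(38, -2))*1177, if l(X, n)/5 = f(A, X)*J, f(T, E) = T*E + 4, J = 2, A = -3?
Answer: -291896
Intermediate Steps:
f(T, E) = 4 + E*T (f(T, E) = E*T + 4 = 4 + E*T)
l(X, n) = 40 - 30*X (l(X, n) = 5*((4 + X*(-3))*2) = 5*((4 - 3*X)*2) = 5*(8 - 6*X) = 40 - 30*X)
q(F, s) = 810 + 54*s (q(F, s) = 2*((s + 15)*(11 + 16)) = 2*((15 + s)*27) = 2*(405 + 27*s) = 810 + 54*s)
N = -950 (N = 40 - 30*33 = 40 - 990 = -950)
(N + q(38, -2))*1177 = (-950 + (810 + 54*(-2)))*1177 = (-950 + (810 - 108))*1177 = (-950 + 702)*1177 = -248*1177 = -291896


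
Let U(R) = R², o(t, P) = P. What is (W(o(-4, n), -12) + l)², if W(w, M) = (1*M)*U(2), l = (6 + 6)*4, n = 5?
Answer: 0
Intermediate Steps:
l = 48 (l = 12*4 = 48)
W(w, M) = 4*M (W(w, M) = (1*M)*2² = M*4 = 4*M)
(W(o(-4, n), -12) + l)² = (4*(-12) + 48)² = (-48 + 48)² = 0² = 0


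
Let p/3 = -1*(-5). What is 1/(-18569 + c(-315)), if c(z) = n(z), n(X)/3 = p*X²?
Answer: 1/4446556 ≈ 2.2489e-7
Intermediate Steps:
p = 15 (p = 3*(-1*(-5)) = 3*5 = 15)
n(X) = 45*X² (n(X) = 3*(15*X²) = 45*X²)
c(z) = 45*z²
1/(-18569 + c(-315)) = 1/(-18569 + 45*(-315)²) = 1/(-18569 + 45*99225) = 1/(-18569 + 4465125) = 1/4446556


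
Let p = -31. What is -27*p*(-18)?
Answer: -15066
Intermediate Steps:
-27*p*(-18) = -27*(-31)*(-18) = 837*(-18) = -15066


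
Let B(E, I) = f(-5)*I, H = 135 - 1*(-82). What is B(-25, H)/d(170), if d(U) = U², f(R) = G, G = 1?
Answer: 217/28900 ≈ 0.0075087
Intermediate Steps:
f(R) = 1
H = 217 (H = 135 + 82 = 217)
B(E, I) = I (B(E, I) = 1*I = I)
B(-25, H)/d(170) = 217/(170²) = 217/28900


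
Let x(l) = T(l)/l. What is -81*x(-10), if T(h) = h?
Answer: -81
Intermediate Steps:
x(l) = 1 (x(l) = l/l = 1)
-81*x(-10) = -81*1 = -81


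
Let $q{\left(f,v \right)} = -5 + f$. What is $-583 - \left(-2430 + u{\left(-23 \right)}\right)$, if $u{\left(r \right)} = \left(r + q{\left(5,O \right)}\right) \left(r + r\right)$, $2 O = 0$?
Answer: $789$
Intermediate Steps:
$O = 0$ ($O = \frac{1}{2} \cdot 0 = 0$)
$u{\left(r \right)} = 2 r^{2}$ ($u{\left(r \right)} = \left(r + \left(-5 + 5\right)\right) \left(r + r\right) = \left(r + 0\right) 2 r = r 2 r = 2 r^{2}$)
$-583 - \left(-2430 + u{\left(-23 \right)}\right) = -583 - \left(-2430 + 2 \left(-23\right)^{2}\right) = -583 - \left(-2430 + 2 \cdot 529\right) = -583 - \left(-2430 + 1058\right) = -583 - -1372 = -583 + 1372 = 789$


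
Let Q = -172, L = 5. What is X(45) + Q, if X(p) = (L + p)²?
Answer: 2328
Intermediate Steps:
X(p) = (5 + p)²
X(45) + Q = (5 + 45)² - 172 = 50² - 172 = 2500 - 172 = 2328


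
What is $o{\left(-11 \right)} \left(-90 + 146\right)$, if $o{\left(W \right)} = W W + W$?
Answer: $6160$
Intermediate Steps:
$o{\left(W \right)} = W + W^{2}$ ($o{\left(W \right)} = W^{2} + W = W + W^{2}$)
$o{\left(-11 \right)} \left(-90 + 146\right) = - 11 \left(1 - 11\right) \left(-90 + 146\right) = \left(-11\right) \left(-10\right) 56 = 110 \cdot 56 = 6160$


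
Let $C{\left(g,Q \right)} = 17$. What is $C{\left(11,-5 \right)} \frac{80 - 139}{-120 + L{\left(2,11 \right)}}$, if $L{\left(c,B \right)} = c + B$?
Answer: $\frac{1003}{107} \approx 9.3738$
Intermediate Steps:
$L{\left(c,B \right)} = B + c$
$C{\left(11,-5 \right)} \frac{80 - 139}{-120 + L{\left(2,11 \right)}} = 17 \frac{80 - 139}{-120 + \left(11 + 2\right)} = 17 \left(- \frac{59}{-120 + 13}\right) = 17 \left(- \frac{59}{-107}\right) = 17 \left(\left(-59\right) \left(- \frac{1}{107}\right)\right) = 17 \cdot \frac{59}{107} = \frac{1003}{107}$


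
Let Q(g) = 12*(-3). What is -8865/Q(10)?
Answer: 985/4 ≈ 246.25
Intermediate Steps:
Q(g) = -36
-8865/Q(10) = -8865/(-36) = -8865*(-1/36) = 985/4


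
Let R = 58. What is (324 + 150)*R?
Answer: 27492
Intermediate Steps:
(324 + 150)*R = (324 + 150)*58 = 474*58 = 27492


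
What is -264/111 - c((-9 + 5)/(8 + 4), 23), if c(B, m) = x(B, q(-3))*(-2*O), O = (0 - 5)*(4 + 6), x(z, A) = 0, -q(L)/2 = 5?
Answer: -88/37 ≈ -2.3784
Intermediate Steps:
q(L) = -10 (q(L) = -2*5 = -10)
O = -50 (O = -5*10 = -50)
c(B, m) = 0 (c(B, m) = 0*(-2*(-50)) = 0*100 = 0)
-264/111 - c((-9 + 5)/(8 + 4), 23) = -264/111 - 1*0 = -264*1/111 + 0 = -88/37 + 0 = -88/37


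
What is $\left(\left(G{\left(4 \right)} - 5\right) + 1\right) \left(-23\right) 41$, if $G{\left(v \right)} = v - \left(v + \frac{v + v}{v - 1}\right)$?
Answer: $\frac{18860}{3} \approx 6286.7$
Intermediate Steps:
$G{\left(v \right)} = - \frac{2 v}{-1 + v}$ ($G{\left(v \right)} = v - \left(v + \frac{2 v}{-1 + v}\right) = - \frac{2 v}{-1 + v}$)
$\left(\left(G{\left(4 \right)} - 5\right) + 1\right) \left(-23\right) 41 = \left(\left(\left(-2\right) 4 \frac{1}{-1 + 4} - 5\right) + 1\right) \left(-23\right) 41 = \left(\left(\left(-2\right) 4 \cdot \frac{1}{3} - 5\right) + 1\right) \left(-23\right) 41 = \left(\left(- \frac{8}{3} - 5\right) + 1\right) \left(-23\right) 41 = \left(- \frac{23}{3} + 1\right) \left(-23\right) 41 = \left(- \frac{20}{3}\right) \left(-23\right) 41 = \frac{460}{3} \cdot 41 = \frac{18860}{3}$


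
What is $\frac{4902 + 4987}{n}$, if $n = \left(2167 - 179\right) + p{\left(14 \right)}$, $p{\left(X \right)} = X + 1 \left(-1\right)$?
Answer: $\frac{341}{69} \approx 4.942$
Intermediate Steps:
$p{\left(X \right)} = -1 + X$ ($p{\left(X \right)} = X - 1 = -1 + X$)
$n = 2001$ ($n = \left(2167 - 179\right) + \left(-1 + 14\right) = 1988 + 13 = 2001$)
$\frac{4902 + 4987}{n} = \frac{4902 + 4987}{2001} = 9889 \cdot \frac{1}{2001} = \frac{341}{69}$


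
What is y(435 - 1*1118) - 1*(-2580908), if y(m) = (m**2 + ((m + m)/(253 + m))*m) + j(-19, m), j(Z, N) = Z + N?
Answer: 654572936/215 ≈ 3.0445e+6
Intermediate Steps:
j(Z, N) = N + Z
y(m) = -19 + m + m**2 + 2*m**2/(253 + m) (y(m) = (m**2 + ((m + m)/(253 + m))*m) + (m - 19) = (m**2 + ((2*m)/(253 + m))*m) + (-19 + m) = (m**2 + (2*m/(253 + m))*m) + (-19 + m) = (m**2 + 2*m**2/(253 + m)) + (-19 + m) = -19 + m + m**2 + 2*m**2/(253 + m))
y(435 - 1*1118) - 1*(-2580908) = (-4807 + (435 - 1*1118)**3 + 234*(435 - 1*1118) + 256*(435 - 1*1118)**2)/(253 + (435 - 1*1118)) - 1*(-2580908) = (-4807 + (435 - 1118)**3 + 234*(435 - 1118) + 256*(435 - 1118)**2)/(253 + (435 - 1118)) + 2580908 = (-4807 + (-683)**3 + 234*(-683) + 256*(-683)**2)/(253 - 683) + 2580908 = (-4807 - 318611987 - 159822 + 256*466489)/(-430) + 2580908 = -(-4807 - 318611987 - 159822 + 119421184)/430 + 2580908 = -1/430*(-199355432) + 2580908 = 99677716/215 + 2580908 = 654572936/215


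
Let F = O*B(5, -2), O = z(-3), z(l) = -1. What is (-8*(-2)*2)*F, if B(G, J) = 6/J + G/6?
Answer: 208/3 ≈ 69.333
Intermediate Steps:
B(G, J) = 6/J + G/6 (B(G, J) = 6/J + G*(⅙) = 6/J + G/6)
O = -1
F = 13/6 (F = -(6/(-2) + (⅙)*5) = -(6*(-½) + ⅚) = -(-3 + ⅚) = -1*(-13/6) = 13/6 ≈ 2.1667)
(-8*(-2)*2)*F = (-8*(-2)*2)*(13/6) = (16*2)*(13/6) = 32*(13/6) = 208/3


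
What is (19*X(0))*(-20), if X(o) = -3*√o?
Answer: 0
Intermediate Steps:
(19*X(0))*(-20) = (19*(-3*√0))*(-20) = (19*(-3*0))*(-20) = (19*0)*(-20) = 0*(-20) = 0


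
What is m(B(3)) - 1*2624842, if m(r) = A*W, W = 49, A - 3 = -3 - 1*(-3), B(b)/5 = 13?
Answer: -2624695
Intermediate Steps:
B(b) = 65 (B(b) = 5*13 = 65)
A = 3 (A = 3 + (-3 - 1*(-3)) = 3 + (-3 + 3) = 3 + 0 = 3)
m(r) = 147 (m(r) = 3*49 = 147)
m(B(3)) - 1*2624842 = 147 - 1*2624842 = 147 - 2624842 = -2624695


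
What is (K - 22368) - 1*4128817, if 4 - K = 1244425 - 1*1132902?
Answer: -4262704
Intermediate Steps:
K = -111519 (K = 4 - (1244425 - 1*1132902) = 4 - (1244425 - 1132902) = 4 - 1*111523 = 4 - 111523 = -111519)
(K - 22368) - 1*4128817 = (-111519 - 22368) - 1*4128817 = -133887 - 4128817 = -4262704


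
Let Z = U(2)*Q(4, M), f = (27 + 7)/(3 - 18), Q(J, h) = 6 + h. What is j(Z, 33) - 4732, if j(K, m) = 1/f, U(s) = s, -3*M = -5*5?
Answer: -160903/34 ≈ -4732.4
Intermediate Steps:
M = 25/3 (M = -(-5)*5/3 = -⅓*(-25) = 25/3 ≈ 8.3333)
f = -34/15 (f = 34/(-15) = 34*(-1/15) = -34/15 ≈ -2.2667)
Z = 86/3 (Z = 2*(6 + 25/3) = 2*(43/3) = 86/3 ≈ 28.667)
j(K, m) = -15/34 (j(K, m) = 1/(-34/15) = -15/34)
j(Z, 33) - 4732 = -15/34 - 4732 = -160903/34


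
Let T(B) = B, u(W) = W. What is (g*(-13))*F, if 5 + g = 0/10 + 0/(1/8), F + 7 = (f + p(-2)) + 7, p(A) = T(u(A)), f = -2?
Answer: -260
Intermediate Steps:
p(A) = A
F = -4 (F = -7 + ((-2 - 2) + 7) = -7 + (-4 + 7) = -7 + 3 = -4)
g = -5 (g = -5 + (0/10 + 0/(1/8)) = -5 + (0*(⅒) + 0/(⅛)) = -5 + (0 + 0*8) = -5 + (0 + 0) = -5 + 0 = -5)
(g*(-13))*F = -5*(-13)*(-4) = 65*(-4) = -260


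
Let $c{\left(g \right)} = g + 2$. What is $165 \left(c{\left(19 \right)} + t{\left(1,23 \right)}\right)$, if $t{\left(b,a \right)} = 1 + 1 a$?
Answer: $7425$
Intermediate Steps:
$c{\left(g \right)} = 2 + g$
$t{\left(b,a \right)} = 1 + a$
$165 \left(c{\left(19 \right)} + t{\left(1,23 \right)}\right) = 165 \left(\left(2 + 19\right) + \left(1 + 23\right)\right) = 165 \left(21 + 24\right) = 165 \cdot 45 = 7425$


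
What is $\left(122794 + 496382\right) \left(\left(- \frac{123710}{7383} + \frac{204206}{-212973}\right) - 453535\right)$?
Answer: $- \frac{49063304195117258952}{174708851} \approx -2.8083 \cdot 10^{11}$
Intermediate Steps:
$\left(122794 + 496382\right) \left(\left(- \frac{123710}{7383} + \frac{204206}{-212973}\right) - 453535\right) = 619176 \left(\left(\left(-123710\right) \frac{1}{7383} + 204206 \left(- \frac{1}{212973}\right)\right) - 453535\right) = 619176 \left(\left(- \frac{123710}{7383} - \frac{204206}{212973}\right) - 453535\right) = 619176 \left(- \frac{3094949192}{174708851} - 453535\right) = 619176 \left(- \frac{79239673687477}{174708851}\right) = - \frac{49063304195117258952}{174708851}$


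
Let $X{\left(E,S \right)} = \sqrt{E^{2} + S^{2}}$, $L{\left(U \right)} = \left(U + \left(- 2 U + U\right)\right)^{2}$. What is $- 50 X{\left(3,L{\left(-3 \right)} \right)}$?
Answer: $-150$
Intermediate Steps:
$L{\left(U \right)} = 0$ ($L{\left(U \right)} = \left(U - U\right)^{2} = 0^{2} = 0$)
$- 50 X{\left(3,L{\left(-3 \right)} \right)} = - 50 \sqrt{3^{2} + 0^{2}} = - 50 \sqrt{9 + 0} = - 50 \sqrt{9} = \left(-50\right) 3 = -150$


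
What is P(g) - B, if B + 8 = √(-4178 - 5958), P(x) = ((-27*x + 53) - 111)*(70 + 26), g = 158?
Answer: -415096 - 2*I*√2534 ≈ -4.151e+5 - 100.68*I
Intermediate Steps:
P(x) = -5568 - 2592*x (P(x) = ((53 - 27*x) - 111)*96 = (-58 - 27*x)*96 = -5568 - 2592*x)
B = -8 + 2*I*√2534 (B = -8 + √(-4178 - 5958) = -8 + √(-10136) = -8 + 2*I*√2534 ≈ -8.0 + 100.68*I)
P(g) - B = (-5568 - 2592*158) - (-8 + 2*I*√2534) = (-5568 - 409536) + (8 - 2*I*√2534) = -415104 + (8 - 2*I*√2534) = -415096 - 2*I*√2534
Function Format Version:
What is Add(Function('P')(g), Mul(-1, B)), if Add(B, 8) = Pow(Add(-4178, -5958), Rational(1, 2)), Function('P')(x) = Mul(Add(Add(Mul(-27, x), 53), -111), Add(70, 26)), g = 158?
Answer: Add(-415096, Mul(-2, I, Pow(2534, Rational(1, 2)))) ≈ Add(-4.1510e+5, Mul(-100.68, I))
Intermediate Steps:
Function('P')(x) = Add(-5568, Mul(-2592, x)) (Function('P')(x) = Mul(Add(Add(53, Mul(-27, x)), -111), 96) = Mul(Add(-58, Mul(-27, x)), 96) = Add(-5568, Mul(-2592, x)))
B = Add(-8, Mul(2, I, Pow(2534, Rational(1, 2)))) (B = Add(-8, Pow(Add(-4178, -5958), Rational(1, 2))) = Add(-8, Pow(-10136, Rational(1, 2))) = Add(-8, Mul(2, I, Pow(2534, Rational(1, 2)))) ≈ Add(-8.0000, Mul(100.68, I)))
Add(Function('P')(g), Mul(-1, B)) = Add(Add(-5568, Mul(-2592, 158)), Mul(-1, Add(-8, Mul(2, I, Pow(2534, Rational(1, 2)))))) = Add(Add(-5568, -409536), Add(8, Mul(-2, I, Pow(2534, Rational(1, 2))))) = Add(-415104, Add(8, Mul(-2, I, Pow(2534, Rational(1, 2))))) = Add(-415096, Mul(-2, I, Pow(2534, Rational(1, 2))))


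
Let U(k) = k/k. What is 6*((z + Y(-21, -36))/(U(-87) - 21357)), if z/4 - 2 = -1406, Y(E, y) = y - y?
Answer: 8424/5339 ≈ 1.5778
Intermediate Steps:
U(k) = 1
Y(E, y) = 0
z = -5616 (z = 8 + 4*(-1406) = 8 - 5624 = -5616)
6*((z + Y(-21, -36))/(U(-87) - 21357)) = 6*((-5616 + 0)/(1 - 21357)) = 6*(-5616/(-21356)) = 6*(-5616*(-1/21356)) = 6*(1404/5339) = 8424/5339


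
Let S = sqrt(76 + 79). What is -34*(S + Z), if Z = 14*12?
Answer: -5712 - 34*sqrt(155) ≈ -6135.3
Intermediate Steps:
S = sqrt(155) ≈ 12.450
Z = 168
-34*(S + Z) = -34*(sqrt(155) + 168) = -34*(168 + sqrt(155)) = -5712 - 34*sqrt(155)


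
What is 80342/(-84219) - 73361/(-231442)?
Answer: -12416123105/19491813798 ≈ -0.63699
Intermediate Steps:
80342/(-84219) - 73361/(-231442) = 80342*(-1/84219) - 73361*(-1/231442) = -80342/84219 + 73361/231442 = -12416123105/19491813798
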